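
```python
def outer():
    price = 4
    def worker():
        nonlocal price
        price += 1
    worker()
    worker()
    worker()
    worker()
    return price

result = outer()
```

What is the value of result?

Step 1: price starts at 4.
Step 2: worker() is called 4 times, each adding 1.
Step 3: price = 4 + 1 * 4 = 8

The answer is 8.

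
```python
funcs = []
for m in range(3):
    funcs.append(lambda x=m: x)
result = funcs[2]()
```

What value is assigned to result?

Step 1: Default argument x=m captures m's value at each iteration.
Step 2: funcs[2] captured x = 2 when m was 2.
Step 3: result = 2

The answer is 2.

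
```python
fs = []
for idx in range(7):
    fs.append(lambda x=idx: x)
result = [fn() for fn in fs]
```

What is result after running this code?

Step 1: Default arg x=idx captures idx at each iteration.
Step 2: Each lambda has its own default: 0, 1, ..., 6.
Step 3: result = [0, 1, 2, 3, 4, 5, 6]

The answer is [0, 1, 2, 3, 4, 5, 6].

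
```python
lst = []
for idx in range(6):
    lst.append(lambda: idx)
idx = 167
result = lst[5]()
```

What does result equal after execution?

Step 1: Lambdas capture the variable idx by reference, not by value.
Step 2: After the loop, idx is reassigned to 167.
Step 3: lst[5]() looks up the current idx = 167. result = 167

The answer is 167.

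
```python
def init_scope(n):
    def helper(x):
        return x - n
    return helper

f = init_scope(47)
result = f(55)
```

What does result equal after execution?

Step 1: init_scope(47) creates a closure capturing n = 47.
Step 2: f(55) computes 55 - 47 = 8.
Step 3: result = 8

The answer is 8.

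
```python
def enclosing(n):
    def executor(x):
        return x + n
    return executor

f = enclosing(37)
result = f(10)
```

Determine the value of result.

Step 1: enclosing(37) creates a closure that captures n = 37.
Step 2: f(10) calls the closure with x = 10, returning 10 + 37 = 47.
Step 3: result = 47

The answer is 47.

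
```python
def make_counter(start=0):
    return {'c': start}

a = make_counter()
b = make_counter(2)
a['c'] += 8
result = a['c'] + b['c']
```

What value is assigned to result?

Step 1: make_counter() returns a new dict each call (immutable default 0).
Step 2: a = {'c': 0}, b = {'c': 2}.
Step 3: a['c'] += 8 = 8. result = 8 + 2 = 10

The answer is 10.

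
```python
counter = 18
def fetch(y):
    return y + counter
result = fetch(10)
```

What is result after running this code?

Step 1: counter = 18 is defined globally.
Step 2: fetch(10) uses parameter y = 10 and looks up counter from global scope = 18.
Step 3: result = 10 + 18 = 28

The answer is 28.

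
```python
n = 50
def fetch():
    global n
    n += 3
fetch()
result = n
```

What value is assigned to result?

Step 1: n = 50 globally.
Step 2: fetch() modifies global n: n += 3 = 53.
Step 3: result = 53

The answer is 53.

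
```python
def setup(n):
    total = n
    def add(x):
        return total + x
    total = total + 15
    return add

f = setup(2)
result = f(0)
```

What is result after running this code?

Step 1: setup(2) sets total = 2, then total = 2 + 15 = 17.
Step 2: Closures capture by reference, so add sees total = 17.
Step 3: f(0) returns 17 + 0 = 17

The answer is 17.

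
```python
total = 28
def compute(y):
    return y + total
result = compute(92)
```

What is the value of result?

Step 1: total = 28 is defined globally.
Step 2: compute(92) uses parameter y = 92 and looks up total from global scope = 28.
Step 3: result = 92 + 28 = 120

The answer is 120.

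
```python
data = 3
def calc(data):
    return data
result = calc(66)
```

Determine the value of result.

Step 1: Global data = 3.
Step 2: calc(66) takes parameter data = 66, which shadows the global.
Step 3: result = 66

The answer is 66.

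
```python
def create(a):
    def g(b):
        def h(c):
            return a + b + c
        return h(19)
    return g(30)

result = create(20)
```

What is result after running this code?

Step 1: a = 20, b = 30, c = 19 across three nested scopes.
Step 2: h() accesses all three via LEGB rule.
Step 3: result = 20 + 30 + 19 = 69

The answer is 69.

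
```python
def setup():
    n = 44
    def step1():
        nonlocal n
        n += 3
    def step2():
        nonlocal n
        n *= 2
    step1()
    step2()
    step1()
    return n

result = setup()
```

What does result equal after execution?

Step 1: n = 44.
Step 2: step1(): n = 44 + 3 = 47.
Step 3: step2(): n = 47 * 2 = 94.
Step 4: step1(): n = 94 + 3 = 97. result = 97

The answer is 97.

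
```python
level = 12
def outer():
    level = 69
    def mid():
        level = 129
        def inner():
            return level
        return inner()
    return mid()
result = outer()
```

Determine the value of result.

Step 1: Three levels of shadowing: global 12, outer 69, mid 129.
Step 2: inner() finds level = 129 in enclosing mid() scope.
Step 3: result = 129

The answer is 129.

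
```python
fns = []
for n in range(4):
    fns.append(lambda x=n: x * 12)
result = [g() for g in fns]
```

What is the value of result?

Step 1: Default arg x=n captures n at each iteration.
Step 2: fns[k] has x defaulting to k, returns k * 12.
Step 3: result = [0, 12, 24, 36]

The answer is [0, 12, 24, 36].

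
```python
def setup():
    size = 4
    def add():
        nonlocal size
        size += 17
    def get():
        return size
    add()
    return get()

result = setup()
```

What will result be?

Step 1: size = 4. add() modifies it via nonlocal, get() reads it.
Step 2: add() makes size = 4 + 17 = 21.
Step 3: get() returns 21. result = 21

The answer is 21.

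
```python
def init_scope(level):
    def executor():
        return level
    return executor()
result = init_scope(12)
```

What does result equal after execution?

Step 1: init_scope(12) binds parameter level = 12.
Step 2: executor() looks up level in enclosing scope and finds the parameter level = 12.
Step 3: result = 12

The answer is 12.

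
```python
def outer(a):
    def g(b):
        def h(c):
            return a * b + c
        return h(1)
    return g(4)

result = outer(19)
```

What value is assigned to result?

Step 1: a = 19, b = 4, c = 1.
Step 2: h() computes a * b + c = 19 * 4 + 1 = 77.
Step 3: result = 77

The answer is 77.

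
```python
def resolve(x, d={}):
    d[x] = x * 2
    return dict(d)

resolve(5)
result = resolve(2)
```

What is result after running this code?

Step 1: Mutable default dict is shared across calls.
Step 2: First call adds 5: 10. Second call adds 2: 4.
Step 3: result = {5: 10, 2: 4}

The answer is {5: 10, 2: 4}.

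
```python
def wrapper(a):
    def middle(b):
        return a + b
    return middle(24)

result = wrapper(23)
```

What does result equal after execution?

Step 1: wrapper(23) passes a = 23.
Step 2: middle(24) has b = 24, reads a = 23 from enclosing.
Step 3: result = 23 + 24 = 47

The answer is 47.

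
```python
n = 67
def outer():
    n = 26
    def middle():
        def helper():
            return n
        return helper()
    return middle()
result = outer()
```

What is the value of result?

Step 1: outer() defines n = 26. middle() and helper() have no local n.
Step 2: helper() checks local (none), enclosing middle() (none), enclosing outer() and finds n = 26.
Step 3: result = 26

The answer is 26.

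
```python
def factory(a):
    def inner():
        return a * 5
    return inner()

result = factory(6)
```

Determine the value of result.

Step 1: factory(6) binds parameter a = 6.
Step 2: inner() accesses a = 6 from enclosing scope.
Step 3: result = 6 * 5 = 30

The answer is 30.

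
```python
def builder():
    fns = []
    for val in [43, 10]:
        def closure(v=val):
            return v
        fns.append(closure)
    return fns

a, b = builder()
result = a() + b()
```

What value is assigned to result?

Step 1: Default argument v=val captures val at each iteration.
Step 2: a() returns 43 (captured at first iteration), b() returns 10 (captured at second).
Step 3: result = 43 + 10 = 53

The answer is 53.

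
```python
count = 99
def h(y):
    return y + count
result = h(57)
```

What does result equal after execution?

Step 1: count = 99 is defined globally.
Step 2: h(57) uses parameter y = 57 and looks up count from global scope = 99.
Step 3: result = 57 + 99 = 156

The answer is 156.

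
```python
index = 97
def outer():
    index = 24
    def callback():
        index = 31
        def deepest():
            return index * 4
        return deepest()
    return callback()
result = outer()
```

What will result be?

Step 1: deepest() looks up index through LEGB: not local, finds index = 31 in enclosing callback().
Step 2: Returns 31 * 4 = 124.
Step 3: result = 124

The answer is 124.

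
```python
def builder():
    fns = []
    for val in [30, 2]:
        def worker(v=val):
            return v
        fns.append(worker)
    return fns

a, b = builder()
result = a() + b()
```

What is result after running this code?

Step 1: Default argument v=val captures val at each iteration.
Step 2: a() returns 30 (captured at first iteration), b() returns 2 (captured at second).
Step 3: result = 30 + 2 = 32

The answer is 32.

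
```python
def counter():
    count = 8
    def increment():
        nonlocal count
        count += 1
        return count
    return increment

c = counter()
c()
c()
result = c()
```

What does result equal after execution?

Step 1: counter() creates closure with count = 8.
Step 2: Each c() call increments count via nonlocal. After 3 calls: 8 + 3 = 11.
Step 3: result = 11

The answer is 11.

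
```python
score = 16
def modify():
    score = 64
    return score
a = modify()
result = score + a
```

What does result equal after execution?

Step 1: Global score = 16. modify() returns local score = 64.
Step 2: a = 64. Global score still = 16.
Step 3: result = 16 + 64 = 80

The answer is 80.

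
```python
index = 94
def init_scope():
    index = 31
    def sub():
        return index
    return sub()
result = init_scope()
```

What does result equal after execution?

Step 1: index = 94 globally, but init_scope() defines index = 31 locally.
Step 2: sub() looks up index. Not in local scope, so checks enclosing scope (init_scope) and finds index = 31.
Step 3: result = 31

The answer is 31.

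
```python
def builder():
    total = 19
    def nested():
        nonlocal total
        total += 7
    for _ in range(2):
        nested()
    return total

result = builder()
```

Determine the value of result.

Step 1: total = 19.
Step 2: nested() is called 2 times in a loop, each adding 7 via nonlocal.
Step 3: total = 19 + 7 * 2 = 33

The answer is 33.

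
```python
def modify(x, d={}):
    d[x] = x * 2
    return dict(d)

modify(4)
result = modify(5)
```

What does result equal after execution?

Step 1: Mutable default dict is shared across calls.
Step 2: First call adds 4: 8. Second call adds 5: 10.
Step 3: result = {4: 8, 5: 10}

The answer is {4: 8, 5: 10}.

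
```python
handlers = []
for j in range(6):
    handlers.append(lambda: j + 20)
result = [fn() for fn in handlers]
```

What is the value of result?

Step 1: All lambdas capture j by reference. After the loop, j = 5.
Step 2: Each call returns 5 + 20 = 25.
Step 3: result = [25, 25, 25, 25, 25, 25]

The answer is [25, 25, 25, 25, 25, 25].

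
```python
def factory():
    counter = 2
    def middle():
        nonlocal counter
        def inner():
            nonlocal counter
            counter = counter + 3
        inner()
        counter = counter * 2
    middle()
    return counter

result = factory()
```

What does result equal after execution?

Step 1: counter = 2.
Step 2: inner() adds 3: counter = 2 + 3 = 5.
Step 3: middle() doubles: counter = 5 * 2 = 10.
Step 4: result = 10

The answer is 10.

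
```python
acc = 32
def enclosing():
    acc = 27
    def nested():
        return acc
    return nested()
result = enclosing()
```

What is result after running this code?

Step 1: acc = 32 globally, but enclosing() defines acc = 27 locally.
Step 2: nested() looks up acc. Not in local scope, so checks enclosing scope (enclosing) and finds acc = 27.
Step 3: result = 27

The answer is 27.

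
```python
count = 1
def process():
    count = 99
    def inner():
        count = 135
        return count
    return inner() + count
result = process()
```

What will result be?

Step 1: process() has local count = 99. inner() has local count = 135.
Step 2: inner() returns its local count = 135.
Step 3: process() returns 135 + its own count (99) = 234

The answer is 234.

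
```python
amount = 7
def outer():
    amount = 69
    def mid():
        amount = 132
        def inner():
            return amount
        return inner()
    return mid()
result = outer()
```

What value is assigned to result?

Step 1: Three levels of shadowing: global 7, outer 69, mid 132.
Step 2: inner() finds amount = 132 in enclosing mid() scope.
Step 3: result = 132

The answer is 132.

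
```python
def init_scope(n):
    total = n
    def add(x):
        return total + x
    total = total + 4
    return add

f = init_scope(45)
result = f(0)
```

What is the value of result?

Step 1: init_scope(45) sets total = 45, then total = 45 + 4 = 49.
Step 2: Closures capture by reference, so add sees total = 49.
Step 3: f(0) returns 49 + 0 = 49

The answer is 49.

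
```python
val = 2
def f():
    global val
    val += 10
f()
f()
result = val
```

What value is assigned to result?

Step 1: val = 2.
Step 2: First f(): val = 2 + 10 = 12.
Step 3: Second f(): val = 12 + 10 = 22. result = 22

The answer is 22.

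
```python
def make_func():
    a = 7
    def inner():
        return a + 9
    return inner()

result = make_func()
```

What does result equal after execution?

Step 1: make_func() defines a = 7.
Step 2: inner() reads a = 7 from enclosing scope, returns 7 + 9 = 16.
Step 3: result = 16

The answer is 16.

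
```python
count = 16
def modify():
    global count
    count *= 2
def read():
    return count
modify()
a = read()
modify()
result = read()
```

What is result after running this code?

Step 1: count = 16.
Step 2: First modify(): count = 16 * 2 = 32.
Step 3: Second modify(): count = 32 * 2 = 64.
Step 4: read() returns 64

The answer is 64.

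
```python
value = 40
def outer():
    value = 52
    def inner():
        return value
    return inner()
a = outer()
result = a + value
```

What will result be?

Step 1: outer() has local value = 52. inner() reads from enclosing.
Step 2: outer() returns 52. Global value = 40 unchanged.
Step 3: result = 52 + 40 = 92

The answer is 92.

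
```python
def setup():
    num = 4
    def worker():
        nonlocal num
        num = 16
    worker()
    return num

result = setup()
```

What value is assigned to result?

Step 1: setup() sets num = 4.
Step 2: worker() uses nonlocal to reassign num = 16.
Step 3: result = 16

The answer is 16.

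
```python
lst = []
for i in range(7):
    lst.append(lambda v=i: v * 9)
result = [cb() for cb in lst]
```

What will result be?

Step 1: Default arg v=i captures i at each iteration.
Step 2: lst[k] has v defaulting to k, returns k * 9.
Step 3: result = [0, 9, 18, 27, 36, 45, 54]

The answer is [0, 9, 18, 27, 36, 45, 54].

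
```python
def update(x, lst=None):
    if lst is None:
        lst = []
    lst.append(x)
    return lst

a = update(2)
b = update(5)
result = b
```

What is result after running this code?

Step 1: None default with guard creates a NEW list each call.
Step 2: a = [2] (fresh list). b = [5] (another fresh list).
Step 3: result = [5] (this is the fix for mutable default)

The answer is [5].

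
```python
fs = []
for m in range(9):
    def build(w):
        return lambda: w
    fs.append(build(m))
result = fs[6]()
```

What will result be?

Step 1: build(m) creates a new scope capturing w = m at call time.
Step 2: fs[6] = build(6), so its lambda captures w = 6.
Step 3: result = 6 (closure factory fixes late binding)

The answer is 6.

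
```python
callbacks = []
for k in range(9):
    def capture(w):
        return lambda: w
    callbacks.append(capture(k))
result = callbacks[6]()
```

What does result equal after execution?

Step 1: capture(k) creates a new scope capturing w = k at call time.
Step 2: callbacks[6] = capture(6), so its lambda captures w = 6.
Step 3: result = 6 (closure factory fixes late binding)

The answer is 6.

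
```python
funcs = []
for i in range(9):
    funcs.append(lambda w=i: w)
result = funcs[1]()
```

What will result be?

Step 1: Default argument w=i captures i's value at each iteration.
Step 2: funcs[1] captured w = 1 when i was 1.
Step 3: result = 1

The answer is 1.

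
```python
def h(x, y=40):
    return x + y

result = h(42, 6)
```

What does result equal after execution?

Step 1: h(42, 6) overrides default y with 6.
Step 2: Returns 42 + 6 = 48.
Step 3: result = 48

The answer is 48.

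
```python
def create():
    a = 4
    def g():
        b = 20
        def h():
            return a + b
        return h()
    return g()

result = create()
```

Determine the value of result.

Step 1: create() defines a = 4. g() defines b = 20.
Step 2: h() accesses both from enclosing scopes: a = 4, b = 20.
Step 3: result = 4 + 20 = 24

The answer is 24.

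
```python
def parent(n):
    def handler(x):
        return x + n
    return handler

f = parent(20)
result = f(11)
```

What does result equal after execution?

Step 1: parent(20) creates a closure that captures n = 20.
Step 2: f(11) calls the closure with x = 11, returning 11 + 20 = 31.
Step 3: result = 31

The answer is 31.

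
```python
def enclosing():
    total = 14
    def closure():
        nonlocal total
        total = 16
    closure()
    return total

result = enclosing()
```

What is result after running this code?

Step 1: enclosing() sets total = 14.
Step 2: closure() uses nonlocal to reassign total = 16.
Step 3: result = 16

The answer is 16.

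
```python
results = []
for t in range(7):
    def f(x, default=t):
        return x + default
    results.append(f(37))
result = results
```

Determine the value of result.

Step 1: Default argument default=t is evaluated at function definition time.
Step 2: Each iteration creates f with default = current t value.
Step 3: f(37) returns 37 + default. results = [37, 38, 39, 40, 41, 42, 43]

The answer is [37, 38, 39, 40, 41, 42, 43].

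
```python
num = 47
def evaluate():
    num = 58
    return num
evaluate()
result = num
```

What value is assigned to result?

Step 1: Global num = 47.
Step 2: evaluate() creates local num = 58 (shadow, not modification).
Step 3: After evaluate() returns, global num is unchanged. result = 47

The answer is 47.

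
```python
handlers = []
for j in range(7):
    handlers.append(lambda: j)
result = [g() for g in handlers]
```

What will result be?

Step 1: All 7 lambdas share the same variable j.
Step 2: After the loop, j = 6.
Step 3: Each call returns 6. result = [6, 6, 6, 6, 6, 6, 6]

The answer is [6, 6, 6, 6, 6, 6, 6].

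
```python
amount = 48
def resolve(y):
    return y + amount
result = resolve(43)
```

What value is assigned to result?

Step 1: amount = 48 is defined globally.
Step 2: resolve(43) uses parameter y = 43 and looks up amount from global scope = 48.
Step 3: result = 43 + 48 = 91

The answer is 91.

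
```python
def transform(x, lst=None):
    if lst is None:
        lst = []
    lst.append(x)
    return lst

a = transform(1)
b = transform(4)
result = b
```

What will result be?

Step 1: None default with guard creates a NEW list each call.
Step 2: a = [1] (fresh list). b = [4] (another fresh list).
Step 3: result = [4] (this is the fix for mutable default)

The answer is [4].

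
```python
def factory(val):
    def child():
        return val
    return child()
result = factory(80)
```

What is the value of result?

Step 1: factory(80) binds parameter val = 80.
Step 2: child() looks up val in enclosing scope and finds the parameter val = 80.
Step 3: result = 80

The answer is 80.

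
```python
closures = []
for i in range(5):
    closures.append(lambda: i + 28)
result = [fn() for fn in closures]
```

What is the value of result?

Step 1: All lambdas capture i by reference. After the loop, i = 4.
Step 2: Each call returns 4 + 28 = 32.
Step 3: result = [32, 32, 32, 32, 32]

The answer is [32, 32, 32, 32, 32].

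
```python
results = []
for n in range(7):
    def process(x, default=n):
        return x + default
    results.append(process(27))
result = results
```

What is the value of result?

Step 1: Default argument default=n is evaluated at function definition time.
Step 2: Each iteration creates process with default = current n value.
Step 3: process(27) returns 27 + default. results = [27, 28, 29, 30, 31, 32, 33]

The answer is [27, 28, 29, 30, 31, 32, 33].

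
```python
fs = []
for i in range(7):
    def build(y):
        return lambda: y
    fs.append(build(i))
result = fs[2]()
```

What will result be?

Step 1: build(i) creates a new scope capturing y = i at call time.
Step 2: fs[2] = build(2), so its lambda captures y = 2.
Step 3: result = 2 (closure factory fixes late binding)

The answer is 2.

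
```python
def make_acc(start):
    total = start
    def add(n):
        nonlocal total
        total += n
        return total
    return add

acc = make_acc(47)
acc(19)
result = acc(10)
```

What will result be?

Step 1: make_acc(47) creates closure with total = 47.
Step 2: First acc(19): total = 47 + 19 = 66.
Step 3: Second acc(10): total = 66 + 10 = 76. result = 76

The answer is 76.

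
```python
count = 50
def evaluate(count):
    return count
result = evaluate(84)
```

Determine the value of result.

Step 1: Global count = 50.
Step 2: evaluate(84) takes parameter count = 84, which shadows the global.
Step 3: result = 84

The answer is 84.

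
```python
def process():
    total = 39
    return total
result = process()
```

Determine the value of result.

Step 1: process() defines total = 39 in its local scope.
Step 2: return total finds the local variable total = 39.
Step 3: result = 39

The answer is 39.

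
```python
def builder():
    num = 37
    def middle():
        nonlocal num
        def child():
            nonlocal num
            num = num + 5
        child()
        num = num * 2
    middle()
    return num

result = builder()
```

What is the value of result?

Step 1: num = 37.
Step 2: child() adds 5: num = 37 + 5 = 42.
Step 3: middle() doubles: num = 42 * 2 = 84.
Step 4: result = 84

The answer is 84.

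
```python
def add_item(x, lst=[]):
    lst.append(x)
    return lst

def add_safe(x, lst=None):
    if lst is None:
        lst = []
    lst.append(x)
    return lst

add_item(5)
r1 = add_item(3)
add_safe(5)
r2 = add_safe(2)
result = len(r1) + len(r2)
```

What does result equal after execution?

Step 1: add_item shares mutable default: after 2 calls, lst = [5, 3], len = 2.
Step 2: add_safe creates fresh list each time: r2 = [2], len = 1.
Step 3: result = 2 + 1 = 3

The answer is 3.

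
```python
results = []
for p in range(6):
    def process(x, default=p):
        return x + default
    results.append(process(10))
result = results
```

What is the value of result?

Step 1: Default argument default=p is evaluated at function definition time.
Step 2: Each iteration creates process with default = current p value.
Step 3: process(10) returns 10 + default. results = [10, 11, 12, 13, 14, 15]

The answer is [10, 11, 12, 13, 14, 15].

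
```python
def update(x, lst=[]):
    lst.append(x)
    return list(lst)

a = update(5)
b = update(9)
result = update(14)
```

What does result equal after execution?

Step 1: Default list is shared. list() creates copies for return values.
Step 2: Internal list grows: [5] -> [5, 9] -> [5, 9, 14].
Step 3: result = [5, 9, 14]

The answer is [5, 9, 14].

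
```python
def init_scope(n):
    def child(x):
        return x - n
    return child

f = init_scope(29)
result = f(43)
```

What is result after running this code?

Step 1: init_scope(29) creates a closure capturing n = 29.
Step 2: f(43) computes 43 - 29 = 14.
Step 3: result = 14

The answer is 14.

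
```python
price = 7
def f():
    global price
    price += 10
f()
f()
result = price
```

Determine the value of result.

Step 1: price = 7.
Step 2: First f(): price = 7 + 10 = 17.
Step 3: Second f(): price = 17 + 10 = 27. result = 27

The answer is 27.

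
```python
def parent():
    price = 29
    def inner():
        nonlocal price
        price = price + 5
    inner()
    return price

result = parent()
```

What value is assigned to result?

Step 1: parent() sets price = 29.
Step 2: inner() uses nonlocal to modify price in parent's scope: price = 29 + 5 = 34.
Step 3: parent() returns the modified price = 34

The answer is 34.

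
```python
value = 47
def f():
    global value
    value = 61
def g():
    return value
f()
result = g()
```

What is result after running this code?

Step 1: value = 47.
Step 2: f() sets global value = 61.
Step 3: g() reads global value = 61. result = 61

The answer is 61.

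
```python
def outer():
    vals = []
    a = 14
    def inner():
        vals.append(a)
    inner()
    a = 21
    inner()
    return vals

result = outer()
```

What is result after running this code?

Step 1: a = 14. inner() appends current a to vals.
Step 2: First inner(): appends 14. Then a = 21.
Step 3: Second inner(): appends 21 (closure sees updated a). result = [14, 21]

The answer is [14, 21].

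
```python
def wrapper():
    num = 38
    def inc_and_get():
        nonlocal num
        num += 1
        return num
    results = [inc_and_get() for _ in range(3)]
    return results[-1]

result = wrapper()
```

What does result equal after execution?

Step 1: num = 38.
Step 2: Three calls to inc_and_get(), each adding 1.
Step 3: Last value = 38 + 1 * 3 = 41

The answer is 41.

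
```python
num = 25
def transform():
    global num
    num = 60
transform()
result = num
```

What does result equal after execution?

Step 1: num = 25 globally.
Step 2: transform() declares global num and sets it to 60.
Step 3: After transform(), global num = 60. result = 60

The answer is 60.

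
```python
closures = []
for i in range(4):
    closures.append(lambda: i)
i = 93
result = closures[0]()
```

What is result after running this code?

Step 1: Lambdas capture the variable i by reference, not by value.
Step 2: After the loop, i is reassigned to 93.
Step 3: closures[0]() looks up the current i = 93. result = 93

The answer is 93.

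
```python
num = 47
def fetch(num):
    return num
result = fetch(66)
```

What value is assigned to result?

Step 1: Global num = 47.
Step 2: fetch(66) takes parameter num = 66, which shadows the global.
Step 3: result = 66

The answer is 66.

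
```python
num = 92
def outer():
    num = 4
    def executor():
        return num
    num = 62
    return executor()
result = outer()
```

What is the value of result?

Step 1: outer() sets num = 4, then later num = 62.
Step 2: executor() is called after num is reassigned to 62. Closures capture variables by reference, not by value.
Step 3: result = 62

The answer is 62.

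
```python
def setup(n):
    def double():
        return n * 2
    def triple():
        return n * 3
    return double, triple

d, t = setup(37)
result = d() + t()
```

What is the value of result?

Step 1: Both closures capture the same n = 37.
Step 2: d() = 37 * 2 = 74, t() = 37 * 3 = 111.
Step 3: result = 74 + 111 = 185

The answer is 185.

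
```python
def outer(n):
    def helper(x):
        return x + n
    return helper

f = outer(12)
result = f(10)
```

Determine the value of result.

Step 1: outer(12) creates a closure that captures n = 12.
Step 2: f(10) calls the closure with x = 10, returning 10 + 12 = 22.
Step 3: result = 22

The answer is 22.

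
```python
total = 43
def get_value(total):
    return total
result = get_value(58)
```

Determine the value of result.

Step 1: Global total = 43.
Step 2: get_value(58) takes parameter total = 58, which shadows the global.
Step 3: result = 58

The answer is 58.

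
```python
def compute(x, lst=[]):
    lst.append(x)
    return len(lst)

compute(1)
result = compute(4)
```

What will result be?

Step 1: Mutable default list persists between calls.
Step 2: First call: lst = [1], len = 1. Second call: lst = [1, 4], len = 2.
Step 3: result = 2

The answer is 2.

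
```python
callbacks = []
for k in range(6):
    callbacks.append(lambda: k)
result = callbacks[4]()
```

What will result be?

Step 1: The loop creates 6 lambdas, all referencing the same variable k.
Step 2: After the loop, k = 5 (final value).
Step 3: callbacks[4]() looks up k at call time and finds 5. This is the late binding gotcha. result = 5

The answer is 5.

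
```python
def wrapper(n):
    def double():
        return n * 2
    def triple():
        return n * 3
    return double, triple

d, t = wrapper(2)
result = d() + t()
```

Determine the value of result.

Step 1: Both closures capture the same n = 2.
Step 2: d() = 2 * 2 = 4, t() = 2 * 3 = 6.
Step 3: result = 4 + 6 = 10

The answer is 10.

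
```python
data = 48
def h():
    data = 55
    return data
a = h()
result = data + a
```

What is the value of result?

Step 1: Global data = 48. h() returns local data = 55.
Step 2: a = 55. Global data still = 48.
Step 3: result = 48 + 55 = 103

The answer is 103.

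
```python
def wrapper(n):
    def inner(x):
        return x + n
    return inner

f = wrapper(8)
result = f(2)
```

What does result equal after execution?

Step 1: wrapper(8) creates a closure that captures n = 8.
Step 2: f(2) calls the closure with x = 2, returning 2 + 8 = 10.
Step 3: result = 10

The answer is 10.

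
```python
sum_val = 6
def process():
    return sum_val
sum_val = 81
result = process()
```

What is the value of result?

Step 1: sum_val is first set to 6, then reassigned to 81.
Step 2: process() is called after the reassignment, so it looks up the current global sum_val = 81.
Step 3: result = 81

The answer is 81.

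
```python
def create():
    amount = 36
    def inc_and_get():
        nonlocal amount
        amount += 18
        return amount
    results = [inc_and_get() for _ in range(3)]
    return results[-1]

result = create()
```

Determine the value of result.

Step 1: amount = 36.
Step 2: Three calls to inc_and_get(), each adding 18.
Step 3: Last value = 36 + 18 * 3 = 90

The answer is 90.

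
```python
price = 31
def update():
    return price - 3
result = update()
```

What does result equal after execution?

Step 1: price = 31 is defined globally.
Step 2: update() looks up price from global scope = 31, then computes 31 - 3 = 28.
Step 3: result = 28

The answer is 28.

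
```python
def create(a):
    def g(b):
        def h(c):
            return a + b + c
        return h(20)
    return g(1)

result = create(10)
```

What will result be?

Step 1: a = 10, b = 1, c = 20 across three nested scopes.
Step 2: h() accesses all three via LEGB rule.
Step 3: result = 10 + 1 + 20 = 31

The answer is 31.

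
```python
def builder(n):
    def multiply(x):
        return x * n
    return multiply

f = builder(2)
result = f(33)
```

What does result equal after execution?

Step 1: builder(2) returns multiply closure with n = 2.
Step 2: f(33) computes 33 * 2 = 66.
Step 3: result = 66

The answer is 66.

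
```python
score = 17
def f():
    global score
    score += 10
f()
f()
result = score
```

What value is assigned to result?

Step 1: score = 17.
Step 2: First f(): score = 17 + 10 = 27.
Step 3: Second f(): score = 27 + 10 = 37. result = 37

The answer is 37.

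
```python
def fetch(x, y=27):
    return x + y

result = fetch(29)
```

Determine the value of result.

Step 1: fetch(29) uses default y = 27.
Step 2: Returns 29 + 27 = 56.
Step 3: result = 56

The answer is 56.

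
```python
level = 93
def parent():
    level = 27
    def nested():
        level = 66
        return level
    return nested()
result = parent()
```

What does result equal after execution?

Step 1: Three scopes define level: global (93), parent (27), nested (66).
Step 2: nested() has its own local level = 66, which shadows both enclosing and global.
Step 3: result = 66 (local wins in LEGB)

The answer is 66.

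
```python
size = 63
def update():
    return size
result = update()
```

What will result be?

Step 1: size = 63 is defined in the global scope.
Step 2: update() looks up size. No local size exists, so Python checks the global scope via LEGB rule and finds size = 63.
Step 3: result = 63

The answer is 63.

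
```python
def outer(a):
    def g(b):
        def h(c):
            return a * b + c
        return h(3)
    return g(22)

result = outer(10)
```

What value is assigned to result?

Step 1: a = 10, b = 22, c = 3.
Step 2: h() computes a * b + c = 10 * 22 + 3 = 223.
Step 3: result = 223

The answer is 223.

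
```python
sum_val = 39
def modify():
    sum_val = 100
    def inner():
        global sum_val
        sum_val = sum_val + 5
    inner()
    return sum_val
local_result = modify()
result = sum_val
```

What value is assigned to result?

Step 1: Global sum_val = 39. modify() creates local sum_val = 100.
Step 2: inner() declares global sum_val and adds 5: global sum_val = 39 + 5 = 44.
Step 3: modify() returns its local sum_val = 100 (unaffected by inner).
Step 4: result = global sum_val = 44

The answer is 44.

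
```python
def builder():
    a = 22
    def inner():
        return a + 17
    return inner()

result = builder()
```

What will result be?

Step 1: builder() defines a = 22.
Step 2: inner() reads a = 22 from enclosing scope, returns 22 + 17 = 39.
Step 3: result = 39

The answer is 39.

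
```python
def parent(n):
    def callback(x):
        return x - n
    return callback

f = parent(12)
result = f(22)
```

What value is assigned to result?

Step 1: parent(12) creates a closure capturing n = 12.
Step 2: f(22) computes 22 - 12 = 10.
Step 3: result = 10

The answer is 10.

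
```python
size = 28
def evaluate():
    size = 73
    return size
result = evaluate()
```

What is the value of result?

Step 1: Global size = 28.
Step 2: evaluate() creates local size = 73, shadowing the global.
Step 3: Returns local size = 73. result = 73

The answer is 73.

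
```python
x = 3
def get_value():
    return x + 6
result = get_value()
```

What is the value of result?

Step 1: x = 3 is defined globally.
Step 2: get_value() looks up x from global scope = 3, then computes 3 + 6 = 9.
Step 3: result = 9

The answer is 9.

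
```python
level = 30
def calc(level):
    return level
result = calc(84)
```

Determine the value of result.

Step 1: Global level = 30.
Step 2: calc(84) takes parameter level = 84, which shadows the global.
Step 3: result = 84

The answer is 84.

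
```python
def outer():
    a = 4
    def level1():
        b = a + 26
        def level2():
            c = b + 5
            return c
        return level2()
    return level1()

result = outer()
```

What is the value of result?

Step 1: a = 4. b = a + 26 = 30.
Step 2: c = b + 5 = 30 + 5 = 35.
Step 3: result = 35

The answer is 35.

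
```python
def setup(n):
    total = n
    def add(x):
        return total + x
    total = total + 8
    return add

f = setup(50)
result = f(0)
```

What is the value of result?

Step 1: setup(50) sets total = 50, then total = 50 + 8 = 58.
Step 2: Closures capture by reference, so add sees total = 58.
Step 3: f(0) returns 58 + 0 = 58

The answer is 58.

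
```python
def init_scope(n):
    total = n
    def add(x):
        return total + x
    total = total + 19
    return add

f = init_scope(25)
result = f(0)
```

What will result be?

Step 1: init_scope(25) sets total = 25, then total = 25 + 19 = 44.
Step 2: Closures capture by reference, so add sees total = 44.
Step 3: f(0) returns 44 + 0 = 44

The answer is 44.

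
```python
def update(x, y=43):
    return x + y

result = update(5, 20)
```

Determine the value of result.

Step 1: update(5, 20) overrides default y with 20.
Step 2: Returns 5 + 20 = 25.
Step 3: result = 25

The answer is 25.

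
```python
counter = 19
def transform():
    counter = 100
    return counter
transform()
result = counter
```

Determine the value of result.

Step 1: counter = 19 globally.
Step 2: transform() creates a LOCAL counter = 100 (no global keyword!).
Step 3: The global counter is unchanged. result = 19

The answer is 19.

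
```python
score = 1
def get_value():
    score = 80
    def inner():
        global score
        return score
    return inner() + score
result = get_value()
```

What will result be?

Step 1: Global score = 1. get_value() shadows with local score = 80.
Step 2: inner() uses global keyword, so inner() returns global score = 1.
Step 3: get_value() returns 1 + 80 = 81

The answer is 81.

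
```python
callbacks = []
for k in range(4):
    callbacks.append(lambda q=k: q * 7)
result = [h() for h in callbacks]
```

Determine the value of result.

Step 1: Default arg q=k captures k at each iteration.
Step 2: callbacks[k] has q defaulting to k, returns k * 7.
Step 3: result = [0, 7, 14, 21]

The answer is [0, 7, 14, 21].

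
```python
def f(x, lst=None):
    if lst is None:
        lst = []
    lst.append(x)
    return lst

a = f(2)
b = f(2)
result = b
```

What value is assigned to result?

Step 1: None default with guard creates a NEW list each call.
Step 2: a = [2] (fresh list). b = [2] (another fresh list).
Step 3: result = [2] (this is the fix for mutable default)

The answer is [2].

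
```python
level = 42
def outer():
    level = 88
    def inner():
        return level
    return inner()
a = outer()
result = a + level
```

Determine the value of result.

Step 1: outer() has local level = 88. inner() reads from enclosing.
Step 2: outer() returns 88. Global level = 42 unchanged.
Step 3: result = 88 + 42 = 130

The answer is 130.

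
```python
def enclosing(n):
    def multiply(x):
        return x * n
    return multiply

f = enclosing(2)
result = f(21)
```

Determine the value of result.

Step 1: enclosing(2) returns multiply closure with n = 2.
Step 2: f(21) computes 21 * 2 = 42.
Step 3: result = 42

The answer is 42.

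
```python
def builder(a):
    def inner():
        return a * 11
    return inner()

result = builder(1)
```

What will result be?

Step 1: builder(1) binds parameter a = 1.
Step 2: inner() accesses a = 1 from enclosing scope.
Step 3: result = 1 * 11 = 11

The answer is 11.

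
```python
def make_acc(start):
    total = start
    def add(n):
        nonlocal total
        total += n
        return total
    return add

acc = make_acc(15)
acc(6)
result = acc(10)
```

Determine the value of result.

Step 1: make_acc(15) creates closure with total = 15.
Step 2: First acc(6): total = 15 + 6 = 21.
Step 3: Second acc(10): total = 21 + 10 = 31. result = 31

The answer is 31.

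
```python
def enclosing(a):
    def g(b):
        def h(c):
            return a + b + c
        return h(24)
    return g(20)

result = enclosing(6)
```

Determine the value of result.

Step 1: a = 6, b = 20, c = 24 across three nested scopes.
Step 2: h() accesses all three via LEGB rule.
Step 3: result = 6 + 20 + 24 = 50

The answer is 50.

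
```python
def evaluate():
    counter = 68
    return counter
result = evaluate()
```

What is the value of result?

Step 1: evaluate() defines counter = 68 in its local scope.
Step 2: return counter finds the local variable counter = 68.
Step 3: result = 68

The answer is 68.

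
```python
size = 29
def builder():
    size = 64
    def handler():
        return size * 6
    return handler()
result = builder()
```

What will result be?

Step 1: builder() shadows global size with size = 64.
Step 2: handler() finds size = 64 in enclosing scope, computes 64 * 6 = 384.
Step 3: result = 384

The answer is 384.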